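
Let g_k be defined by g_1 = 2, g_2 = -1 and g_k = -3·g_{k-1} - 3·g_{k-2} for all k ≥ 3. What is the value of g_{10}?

-324

Step forward from the initial values:
g_3 = -3  g_4 = 12  g_5 = -27  g_6 = 45  g_7 = -54  g_8 = 27  g_9 = 81  g_{10} = -324.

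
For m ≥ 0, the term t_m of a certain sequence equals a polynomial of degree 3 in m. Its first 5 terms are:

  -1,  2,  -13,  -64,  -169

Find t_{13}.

1st diffs: 3, -15, -51, -105.
2nd diffs: -18, -36, -54.
3rd diffs: -18, -18 (constant).
So t_m = -3m^3 + 6m - 1.
Evaluating at m = 13 gives t_{13} = -6514.

-6514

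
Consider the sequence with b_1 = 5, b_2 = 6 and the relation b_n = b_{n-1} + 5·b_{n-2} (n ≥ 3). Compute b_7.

b_3 = 31  b_4 = 61  b_5 = 216  b_6 = 521  b_7 = 1601.

1601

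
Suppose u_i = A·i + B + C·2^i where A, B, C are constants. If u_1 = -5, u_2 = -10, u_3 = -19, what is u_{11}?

-4107

At i = 1, 2, 3: A + B + 2C = -5; 2A + B + 4C = -10; 3A + B + 8C = -19.
Subtracting the first from the second: A + 2C = -5.
Subtracting the second from the third: A + 4C = -9.
Solving: C = -2, A = -1, then B = 0.
So u_i = -1·i + 0 + (-2)·2^i; at i=11 this is -4107.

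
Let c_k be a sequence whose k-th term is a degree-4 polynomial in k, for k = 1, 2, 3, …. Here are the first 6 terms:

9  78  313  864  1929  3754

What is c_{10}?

1st diffs: 69, 235, 551, 1065, 1825.
2nd diffs: 166, 316, 514, 760.
3rd diffs: 150, 198, 246.
4th diffs: 48, 48 (constant).
Newton forward-difference form: c_k = 9 + 69·C(k-1,1) + 166·C(k-1,2) + 150·C(k-1,3) + 48·C(k-1,4).
At k = 10: k-1 = 9, so c_{10} = 9 + 621 + 5976 + 12600 + 6048 = 25254.

25254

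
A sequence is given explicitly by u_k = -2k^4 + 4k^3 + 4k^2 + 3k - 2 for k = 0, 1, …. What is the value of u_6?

-1568

u_6 = -2·6^4 + 4·6^3 + 4·6^2 + 3·6 - 2 = -1568.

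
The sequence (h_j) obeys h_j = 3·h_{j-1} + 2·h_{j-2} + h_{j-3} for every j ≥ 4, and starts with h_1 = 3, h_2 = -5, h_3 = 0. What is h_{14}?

h_4 = -7;  h_5 = -26;  h_6 = -92;  …;  h_{11} = -57987;  h_{12} = -210340;  h_{13} = -762980;  h_{14} = -2767607.

-2767607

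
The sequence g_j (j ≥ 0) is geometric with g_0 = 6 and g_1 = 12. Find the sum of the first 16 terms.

393210

Common ratio r = 2.
g_j = 6·2^(j-0).
S = 6·(2^16 - 1)/(2 - 1) = 6·(65536 - 1)/(1) = 393210.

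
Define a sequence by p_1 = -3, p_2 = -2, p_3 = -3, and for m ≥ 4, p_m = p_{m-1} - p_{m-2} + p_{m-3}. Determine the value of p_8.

Compute successive terms:
p_4 = -4;  p_5 = -3;  p_6 = -2;  p_7 = -3;  p_8 = -4.

-4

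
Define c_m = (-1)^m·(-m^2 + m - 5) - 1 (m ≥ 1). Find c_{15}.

(-1)^15 = -1; -m^2 + m - 5 at m=15 is -215; so c_{15} = 214.

214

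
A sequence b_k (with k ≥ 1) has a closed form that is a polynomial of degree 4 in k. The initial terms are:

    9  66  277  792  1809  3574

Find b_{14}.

89982

1st diffs: 57, 211, 515, 1017, 1765.
2nd diffs: 154, 304, 502, 748.
3rd diffs: 150, 198, 246.
4th diffs: 48, 48 (constant).
So b_k = 2k^4 + 5k^3 - 3k^2 + k + 4.
Evaluating at k = 14 gives b_{14} = 89982.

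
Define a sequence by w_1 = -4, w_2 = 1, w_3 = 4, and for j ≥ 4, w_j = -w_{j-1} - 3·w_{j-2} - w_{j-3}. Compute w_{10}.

w_4 = -3  w_5 = -10  w_6 = 15  w_7 = 18  w_8 = -53  w_9 = -16  w_{10} = 157.

157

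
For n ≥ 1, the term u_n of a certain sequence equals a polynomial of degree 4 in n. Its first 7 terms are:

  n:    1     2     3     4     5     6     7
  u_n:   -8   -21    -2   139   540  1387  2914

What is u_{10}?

1st diffs: -13, 19, 141, 401, 847, 1527.
2nd diffs: 32, 122, 260, 446, 680.
3rd diffs: 90, 138, 186, 234.
4th diffs: 48, 48, 48 (constant).
So u_n = 2n^4 - 5n^3 - 4n^2 + 4n - 5.
Evaluating at n = 10 gives u_{10} = 14635.

14635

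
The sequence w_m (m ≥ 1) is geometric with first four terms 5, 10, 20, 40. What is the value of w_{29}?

1342177280

Common ratio r = 2.
w_m = 5·2^(m-1).
w_{29} = 5·2^28 = 1342177280.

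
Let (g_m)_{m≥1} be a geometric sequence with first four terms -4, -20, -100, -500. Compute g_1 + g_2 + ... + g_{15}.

-30517578124

Common ratio r = 5.
g_m = (-4)·5^(m-1).
S = (-4)·(5^15 - 1)/(5 - 1) = (-4)·(30517578125 - 1)/(4) = -30517578124.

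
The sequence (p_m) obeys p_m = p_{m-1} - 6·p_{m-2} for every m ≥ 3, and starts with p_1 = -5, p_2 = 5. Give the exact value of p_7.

995

p_3 = 35, p_4 = 5, p_5 = -205, p_6 = -235, p_7 = 995.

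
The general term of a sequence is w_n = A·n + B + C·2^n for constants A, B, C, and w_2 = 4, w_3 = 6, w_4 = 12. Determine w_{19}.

Plug in n = 2, 3, 4: 2A + B + 4C = 4; 3A + B + 8C = 6; 4A + B + 16C = 12.
Subtracting the first from the second: A + 4C = 2.
Subtracting the second from the third: A + 8C = 6.
Solving: C = 1, A = -2, then B = 4.
Therefore w_{19} = -38 + 4 + 1·524288 = 524254.

524254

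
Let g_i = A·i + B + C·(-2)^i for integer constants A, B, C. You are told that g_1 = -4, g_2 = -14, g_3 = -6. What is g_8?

Write the equations: A + B - 2C = -4; 2A + B + 4C = -14; 3A + B - 8C = -6.
Subtracting the first from the second: A + 6C = -10.
Subtracting the second from the third: A - 12C = 8.
Solving: C = -1, A = -4, then B = -2.
Therefore g_8 = -32 + (-2) + (-1)·256 = -290.

-290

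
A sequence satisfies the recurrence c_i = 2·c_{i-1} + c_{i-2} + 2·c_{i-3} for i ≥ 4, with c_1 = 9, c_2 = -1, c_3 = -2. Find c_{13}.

53622

Applying the relation repeatedly:
c_4 = 13;  c_5 = 22;  c_6 = 53;  c_7 = 154;  c_8 = 405;  c_9 = 1070;  c_{10} = 2853;  c_{11} = 7586;  c_{12} = 20165;  c_{13} = 53622.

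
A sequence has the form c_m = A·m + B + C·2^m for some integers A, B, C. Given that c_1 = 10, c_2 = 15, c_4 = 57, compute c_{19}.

The three given values yield: A + B + 2C = 10; 2A + B + 4C = 15; 4A + B + 16C = 57.
Subtracting the first from the second: A + 2C = 5.
Subtracting the second from the third: 2A + 12C = 42.
Solving: C = 4, A = -3, then B = 5.
Therefore c_{19} = -57 + 5 + 4·524288 = 2097100.

2097100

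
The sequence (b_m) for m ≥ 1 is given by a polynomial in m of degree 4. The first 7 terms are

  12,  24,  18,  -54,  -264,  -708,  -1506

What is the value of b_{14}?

1st diffs: 12, -6, -72, -210, -444, -798.
2nd diffs: -18, -66, -138, -234, -354.
3rd diffs: -48, -72, -96, -120.
4th diffs: -24, -24, -24 (constant).
Newton forward-difference form: b_m = 12 + 12·C(m-1,1) + (-18)·C(m-1,2) + (-48)·C(m-1,3) + (-24)·C(m-1,4).
At m = 14: m-1 = 13, so b_{14} = 12 + 156 - 1404 - 13728 - 17160 = -32124.

-32124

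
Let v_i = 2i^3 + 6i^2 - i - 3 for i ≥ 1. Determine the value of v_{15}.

8082

v_{15} = 2·15^3 + 6·15^2 - 1·15 - 3 = 8082.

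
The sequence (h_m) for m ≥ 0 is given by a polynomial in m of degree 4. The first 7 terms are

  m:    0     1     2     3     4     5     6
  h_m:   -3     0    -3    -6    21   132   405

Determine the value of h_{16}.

1st diffs: 3, -3, -3, 27, 111, 273.
2nd diffs: -6, 0, 30, 84, 162.
3rd diffs: 6, 30, 54, 78.
4th diffs: 24, 24, 24 (constant).
Newton forward-difference form: h_m = -3 + 3·C(m,1) + (-6)·C(m,2) + 6·C(m,3) + 24·C(m,4).
At m = 16: m = 16, so h_{16} = -3 + 48 - 720 + 3360 + 43680 = 46365.

46365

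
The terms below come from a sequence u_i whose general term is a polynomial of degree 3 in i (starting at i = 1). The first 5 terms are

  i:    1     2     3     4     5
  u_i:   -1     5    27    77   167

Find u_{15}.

1st diffs: 6, 22, 50, 90.
2nd diffs: 16, 28, 40.
3rd diffs: 12, 12 (constant).
Newton forward-difference form: u_i = -1 + 6·C(i-1,1) + 16·C(i-1,2) + 12·C(i-1,3).
At i = 15: i-1 = 14, so u_{15} = -1 + 84 + 1456 + 4368 = 5907.

5907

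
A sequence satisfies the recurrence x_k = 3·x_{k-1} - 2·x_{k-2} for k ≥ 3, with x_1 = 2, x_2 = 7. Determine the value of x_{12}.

10237

Compute successive terms:
x_3 = 17  x_4 = 37  x_5 = 77  x_6 = 157  x_7 = 317  x_8 = 637  x_9 = 1277  x_{10} = 2557  x_{11} = 5117  x_{12} = 10237.
(Characteristic roots are 2 and 1.)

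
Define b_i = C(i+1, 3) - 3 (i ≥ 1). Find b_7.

53

C(8, 3) = 56, so b_7 = 53.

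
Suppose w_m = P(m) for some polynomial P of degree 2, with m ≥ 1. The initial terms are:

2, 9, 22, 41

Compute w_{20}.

1161

1st diffs: 7, 13, 19.
2nd diffs: 6, 6 (constant).
So w_m = 3m^2 - 2m + 1.
Evaluating at m = 20 gives w_{20} = 1161.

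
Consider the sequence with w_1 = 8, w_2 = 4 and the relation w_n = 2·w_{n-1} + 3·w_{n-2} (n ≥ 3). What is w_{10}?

Applying the relation repeatedly:
w_3 = 32  w_4 = 76  w_5 = 248  w_6 = 724  w_7 = 2192  w_8 = 6556  w_9 = 19688  w_{10} = 59044.
(Characteristic roots are 3 and -1.)

59044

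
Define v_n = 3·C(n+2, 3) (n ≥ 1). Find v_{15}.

C(17, 3) = 680, so v_{15} = 2040.

2040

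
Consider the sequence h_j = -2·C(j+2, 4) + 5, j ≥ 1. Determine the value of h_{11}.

C(13, 4) = 715, so h_{11} = -1425.

-1425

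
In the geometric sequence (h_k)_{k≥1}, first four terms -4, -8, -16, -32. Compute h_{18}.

-524288

Common ratio r = 2.
h_k = (-4)·2^(k-1).
h_{18} = (-4)·2^17 = -524288.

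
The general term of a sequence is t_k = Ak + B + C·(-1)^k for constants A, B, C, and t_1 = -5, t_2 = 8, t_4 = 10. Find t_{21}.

The three given values yield: A + B - C = -5; 2A + B + C = 8; 4A + B + C = 10.
Subtracting the first from the second: A + 2C = 13.
Subtracting the second from the third: 2A = 2.
Solving: C = 6, A = 1, then B = 0.
So t_k = 1·k + 0 + 6·(-1)^k; at k=21 this is 15.

15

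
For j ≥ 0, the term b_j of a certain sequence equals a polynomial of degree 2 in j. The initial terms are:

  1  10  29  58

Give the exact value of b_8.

1st diffs: 9, 19, 29.
2nd diffs: 10, 10 (constant).
So b_j = 5j^2 + 4j + 1.
Evaluating at j = 8 gives b_8 = 353.

353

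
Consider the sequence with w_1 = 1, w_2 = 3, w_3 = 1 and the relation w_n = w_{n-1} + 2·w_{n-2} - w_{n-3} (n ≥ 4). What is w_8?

Iterate the recurrence:
w_4 = 6  w_5 = 5  w_6 = 16  w_7 = 20  w_8 = 47.

47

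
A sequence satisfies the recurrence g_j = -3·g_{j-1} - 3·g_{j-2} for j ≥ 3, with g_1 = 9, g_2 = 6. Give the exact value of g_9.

Iterate the recurrence:
g_3 = -45  g_4 = 117  g_5 = -216  g_6 = 297  g_7 = -243  g_8 = -162  g_9 = 1215.

1215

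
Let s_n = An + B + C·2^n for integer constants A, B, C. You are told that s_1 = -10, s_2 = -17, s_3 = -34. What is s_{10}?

Write the equations: A + B + 2C = -10; 2A + B + 4C = -17; 3A + B + 8C = -34.
Subtracting the first from the second: A + 2C = -7.
Subtracting the second from the third: A + 4C = -17.
Solving: C = -5, A = 3, then B = -3.
Hence s_{10} = 3·10 + (-3) + (-5)·1024 = -5093.

-5093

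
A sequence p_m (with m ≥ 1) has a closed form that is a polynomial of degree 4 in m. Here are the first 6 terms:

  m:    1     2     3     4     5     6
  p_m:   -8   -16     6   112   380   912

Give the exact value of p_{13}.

25636

1st diffs: -8, 22, 106, 268, 532.
2nd diffs: 30, 84, 162, 264.
3rd diffs: 54, 78, 102.
4th diffs: 24, 24 (constant).
Newton forward-difference form: p_m = -8 + (-8)·C(m-1,1) + 30·C(m-1,2) + 54·C(m-1,3) + 24·C(m-1,4).
At m = 13: m-1 = 12, so p_{13} = -8 - 96 + 1980 + 11880 + 11880 = 25636.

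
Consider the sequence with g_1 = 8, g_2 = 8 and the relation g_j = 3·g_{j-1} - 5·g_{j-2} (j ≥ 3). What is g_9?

4016

Applying the relation repeatedly:
g_3 = -16  g_4 = -88  g_5 = -184  g_6 = -112  g_7 = 584  g_8 = 2312  g_9 = 4016.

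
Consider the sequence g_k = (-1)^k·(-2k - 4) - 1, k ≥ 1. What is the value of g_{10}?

-25

(-1)^10 = 1; -2k - 4 at k=10 is -24; so g_{10} = -25.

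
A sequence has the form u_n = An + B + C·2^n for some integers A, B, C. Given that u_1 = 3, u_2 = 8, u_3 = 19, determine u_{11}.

6131

Plug in n = 1, 2, 3: A + B + 2C = 3; 2A + B + 4C = 8; 3A + B + 8C = 19.
Subtracting the first from the second: A + 2C = 5.
Subtracting the second from the third: A + 4C = 11.
Solving: C = 3, A = -1, then B = -2.
So u_n = -1·n + (-2) + 3·2^n; at n=11 this is 6131.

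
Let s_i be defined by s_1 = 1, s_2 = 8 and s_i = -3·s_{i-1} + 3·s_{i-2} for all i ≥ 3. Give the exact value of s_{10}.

Iterate the recurrence:
s_3 = -21;  s_4 = 87;  s_5 = -324;  s_6 = 1233;  s_7 = -4671;  s_8 = 17712;  s_9 = -67149;  s_{10} = 254583.

254583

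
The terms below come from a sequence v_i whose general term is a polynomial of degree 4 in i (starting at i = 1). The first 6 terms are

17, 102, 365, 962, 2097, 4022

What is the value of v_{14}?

93942

1st diffs: 85, 263, 597, 1135, 1925.
2nd diffs: 178, 334, 538, 790.
3rd diffs: 156, 204, 252.
4th diffs: 48, 48 (constant).
So v_i = 2i^4 + 6i^3 + 3i^2 + 4i + 2.
Evaluating at i = 14 gives v_{14} = 93942.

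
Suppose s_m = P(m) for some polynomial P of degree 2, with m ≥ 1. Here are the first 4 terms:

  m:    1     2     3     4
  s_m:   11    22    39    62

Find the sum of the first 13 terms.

1st diffs: 11, 17, 23.
2nd diffs: 6, 6 (constant).
Newton forward-difference form: s_m = 11 + 11·C(m-1,1) + 6·C(m-1,2).
Continuing: …, 91, 126, 167, 214, …, s_{13} = 539.
Summing m = 1..13 (13 terms) gives 2717.

2717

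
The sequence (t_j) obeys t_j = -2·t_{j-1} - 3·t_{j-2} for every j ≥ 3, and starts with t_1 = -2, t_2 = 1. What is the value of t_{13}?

-1118

Step forward from the initial values:
t_3 = 4, t_4 = -11, t_5 = 10, …, t_{10} = -263, t_{11} = 460, t_{12} = -131, t_{13} = -1118.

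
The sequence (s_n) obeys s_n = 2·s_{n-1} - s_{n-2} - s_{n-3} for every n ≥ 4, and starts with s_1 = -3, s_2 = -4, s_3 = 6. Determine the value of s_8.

-5

Step forward from the initial values:
s_4 = 19; s_5 = 36; s_6 = 47; s_7 = 39; s_8 = -5.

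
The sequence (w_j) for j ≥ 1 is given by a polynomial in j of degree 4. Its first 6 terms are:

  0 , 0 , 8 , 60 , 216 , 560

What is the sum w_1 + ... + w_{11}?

1st diffs: 0, 8, 52, 156, 344.
2nd diffs: 8, 44, 104, 188.
3rd diffs: 36, 60, 84.
4th diffs: 24, 24 (constant).
Newton forward-difference form: w_j = 8·C(j-1,2) + 36·C(j-1,3) + 24·C(j-1,4).
Continuing: …, 1200, 2268, 3920, 6336, …, w_{11} = 9720.
Summing j = 1..11 (11 terms) gives 24288.

24288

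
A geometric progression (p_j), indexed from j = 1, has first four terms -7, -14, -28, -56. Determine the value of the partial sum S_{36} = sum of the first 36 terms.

Common ratio r = 2.
p_j = (-7)·2^(j-1).
S = (-7)·(2^36 - 1)/(2 - 1) = (-7)·(68719476736 - 1)/(1) = -481036337145.

-481036337145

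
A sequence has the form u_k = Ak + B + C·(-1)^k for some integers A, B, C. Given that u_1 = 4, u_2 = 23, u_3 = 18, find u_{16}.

121

Plug in k = 1, 2, 3: A + B - C = 4; 2A + B + C = 23; 3A + B - C = 18.
Subtracting the first from the second: A + 2C = 19.
Subtracting the second from the third: A - 2C = -5.
Solving: C = 6, A = 7, then B = 3.
So u_k = 7·k + 3 + 6·(-1)^k; at k=16 this is 121.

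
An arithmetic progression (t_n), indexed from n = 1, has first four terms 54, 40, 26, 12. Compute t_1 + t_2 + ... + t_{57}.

-19266

Common difference d = -14.
t_n = 54 + (n - 1)·(-14).
t_{57} = -730; S = 57·(54 + (-730))/2 = -19266.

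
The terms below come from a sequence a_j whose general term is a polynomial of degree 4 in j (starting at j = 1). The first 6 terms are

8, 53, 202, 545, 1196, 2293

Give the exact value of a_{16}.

1st diffs: 45, 149, 343, 651, 1097.
2nd diffs: 104, 194, 308, 446.
3rd diffs: 90, 114, 138.
4th diffs: 24, 24 (constant).
So a_j = j^4 + 5j^3 - 3j^2 + 4j + 1.
Evaluating at j = 16 gives a_{16} = 85313.

85313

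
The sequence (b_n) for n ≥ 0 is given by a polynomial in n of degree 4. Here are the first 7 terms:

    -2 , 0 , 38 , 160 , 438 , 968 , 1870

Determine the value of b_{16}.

1st diffs: 2, 38, 122, 278, 530, 902.
2nd diffs: 36, 84, 156, 252, 372.
3rd diffs: 48, 72, 96, 120.
4th diffs: 24, 24, 24 (constant).
Newton forward-difference form: b_n = -2 + 2·C(n,1) + 36·C(n,2) + 48·C(n,3) + 24·C(n,4).
At n = 16: n = 16, so b_{16} = -2 + 32 + 4320 + 26880 + 43680 = 74910.

74910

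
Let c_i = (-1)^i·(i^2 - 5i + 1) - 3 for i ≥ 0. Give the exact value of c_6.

(-1)^6 = 1; i^2 - 5i + 1 at i=6 is 7; so c_6 = 4.

4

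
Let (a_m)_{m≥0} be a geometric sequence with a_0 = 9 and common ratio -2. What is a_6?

a_m = 9·(-2)^(m-0).
a_6 = 9·(-2)^6 = 576.

576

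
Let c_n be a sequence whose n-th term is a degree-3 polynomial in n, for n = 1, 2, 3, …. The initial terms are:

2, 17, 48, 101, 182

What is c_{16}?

4637

1st diffs: 15, 31, 53, 81.
2nd diffs: 16, 22, 28.
3rd diffs: 6, 6 (constant).
Newton forward-difference form: c_n = 2 + 15·C(n-1,1) + 16·C(n-1,2) + 6·C(n-1,3).
At n = 16: n-1 = 15, so c_{16} = 2 + 225 + 1680 + 2730 = 4637.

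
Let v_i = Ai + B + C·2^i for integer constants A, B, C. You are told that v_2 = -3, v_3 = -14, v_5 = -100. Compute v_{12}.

Plug in i = 2, 3, 5: 2A + B + 4C = -3; 3A + B + 8C = -14; 5A + B + 32C = -100.
Subtracting the first from the second: A + 4C = -11.
Subtracting the second from the third: 2A + 24C = -86.
Solving: C = -4, A = 5, then B = 3.
So v_i = 5·i + 3 + (-4)·2^i; at i=12 this is -16321.

-16321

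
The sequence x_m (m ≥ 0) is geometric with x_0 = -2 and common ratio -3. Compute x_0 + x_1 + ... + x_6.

-1094

x_m = (-2)·(-3)^(m-0).
S = (-2)·((-3)^7 - 1)/(-3 - 1) = (-2)·(-2187 - 1)/(-4) = -1094.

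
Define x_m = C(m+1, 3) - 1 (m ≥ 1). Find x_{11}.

219

C(12, 3) = 220, so x_{11} = 219.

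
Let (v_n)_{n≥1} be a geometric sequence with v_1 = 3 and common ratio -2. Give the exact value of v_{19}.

786432

v_n = 3·(-2)^(n-1).
v_{19} = 3·(-2)^18 = 786432.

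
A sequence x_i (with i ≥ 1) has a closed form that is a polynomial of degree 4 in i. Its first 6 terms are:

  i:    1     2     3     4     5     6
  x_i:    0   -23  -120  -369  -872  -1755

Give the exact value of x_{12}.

1st diffs: -23, -97, -249, -503, -883.
2nd diffs: -74, -152, -254, -380.
3rd diffs: -78, -102, -126.
4th diffs: -24, -24 (constant).
Newton forward-difference form: x_i = (-23)·C(i-1,1) + (-74)·C(i-1,2) + (-78)·C(i-1,3) + (-24)·C(i-1,4).
At i = 12: i-1 = 11, so x_{12} = -253 - 4070 - 12870 - 7920 = -25113.

-25113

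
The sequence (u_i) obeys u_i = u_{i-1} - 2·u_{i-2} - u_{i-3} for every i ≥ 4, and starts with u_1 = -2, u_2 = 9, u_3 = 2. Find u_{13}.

1243

Applying the relation repeatedly:
u_4 = -14  u_5 = -27  u_6 = -1  u_7 = 67  u_8 = 96  u_9 = -37  u_{10} = -296  u_{11} = -318  u_{12} = 311  u_{13} = 1243.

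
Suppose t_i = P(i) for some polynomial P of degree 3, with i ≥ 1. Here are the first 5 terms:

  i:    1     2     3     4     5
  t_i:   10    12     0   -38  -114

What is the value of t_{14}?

-4488

1st diffs: 2, -12, -38, -76.
2nd diffs: -14, -26, -38.
3rd diffs: -12, -12 (constant).
Newton forward-difference form: t_i = 10 + 2·C(i-1,1) + (-14)·C(i-1,2) + (-12)·C(i-1,3).
At i = 14: i-1 = 13, so t_{14} = 10 + 26 - 1092 - 3432 = -4488.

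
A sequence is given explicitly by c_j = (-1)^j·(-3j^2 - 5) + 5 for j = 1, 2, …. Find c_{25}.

(-1)^25 = -1; -3j^2 - 5 at j=25 is -1880; so c_{25} = 1885.

1885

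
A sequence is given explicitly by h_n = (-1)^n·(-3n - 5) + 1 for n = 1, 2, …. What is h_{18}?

-58

(-1)^18 = 1; -3n - 5 at n=18 is -59; so h_{18} = -58.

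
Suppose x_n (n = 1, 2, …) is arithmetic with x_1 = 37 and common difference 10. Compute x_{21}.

237

x_n = 37 + (n - 1)·10.
x_{21} = 37 + 20·10 = 237.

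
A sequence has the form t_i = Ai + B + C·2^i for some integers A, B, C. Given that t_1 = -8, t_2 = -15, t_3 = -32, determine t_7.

Write the equations: A + B + 2C = -8; 2A + B + 4C = -15; 3A + B + 8C = -32.
Subtracting the first from the second: A + 2C = -7.
Subtracting the second from the third: A + 4C = -17.
Solving: C = -5, A = 3, then B = -1.
Hence t_7 = 3·7 + (-1) + (-5)·128 = -620.

-620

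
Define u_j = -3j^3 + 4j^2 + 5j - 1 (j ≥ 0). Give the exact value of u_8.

-1241

u_8 = -3·8^3 + 4·8^2 + 5·8 - 1 = -1241.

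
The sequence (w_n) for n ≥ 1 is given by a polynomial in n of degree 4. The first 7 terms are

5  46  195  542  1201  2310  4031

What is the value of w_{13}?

1st diffs: 41, 149, 347, 659, 1109, 1721.
2nd diffs: 108, 198, 312, 450, 612.
3rd diffs: 90, 114, 138, 162.
4th diffs: 24, 24, 24 (constant).
Newton forward-difference form: w_n = 5 + 41·C(n-1,1) + 108·C(n-1,2) + 90·C(n-1,3) + 24·C(n-1,4).
At n = 13: n-1 = 12, so w_{13} = 5 + 492 + 7128 + 19800 + 11880 = 39305.

39305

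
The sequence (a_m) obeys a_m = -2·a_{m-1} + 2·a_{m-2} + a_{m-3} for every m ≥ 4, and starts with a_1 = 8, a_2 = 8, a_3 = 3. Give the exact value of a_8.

528

Applying the relation repeatedly:
a_4 = 18;  a_5 = -22;  a_6 = 83;  a_7 = -192;  a_8 = 528.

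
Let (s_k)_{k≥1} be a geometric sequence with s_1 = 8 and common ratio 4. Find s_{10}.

s_k = 8·4^(k-1).
s_{10} = 8·4^9 = 2097152.

2097152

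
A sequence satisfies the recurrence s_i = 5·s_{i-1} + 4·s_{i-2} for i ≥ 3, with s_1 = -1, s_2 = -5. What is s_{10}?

-5669525

Iterate the recurrence:
s_3 = -29; s_4 = -165; s_5 = -941; s_6 = -5365; s_7 = -30589; s_8 = -174405; s_9 = -994381; s_{10} = -5669525.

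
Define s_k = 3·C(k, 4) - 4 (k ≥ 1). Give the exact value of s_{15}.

4091

C(15, 4) = 1365, so s_{15} = 4091.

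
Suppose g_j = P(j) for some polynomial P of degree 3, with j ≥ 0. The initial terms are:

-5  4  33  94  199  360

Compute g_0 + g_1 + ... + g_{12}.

1st diffs: 9, 29, 61, 105, 161.
2nd diffs: 20, 32, 44, 56.
3rd diffs: 12, 12, 12 (constant).
So g_j = 2j^3 + 4j^2 + 3j - 5.
Continuing: …, 589, 898, 1299, 1804, …, g_{12} = 4063.
Summing j = 0..12 (13 terms) gives 14937.

14937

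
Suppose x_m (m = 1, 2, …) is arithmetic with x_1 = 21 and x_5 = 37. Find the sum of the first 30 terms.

Common difference d = (37 - 21) / (5 - 1) = 4.
x_m = 21 + (m - 1)·4.
x_{30} = 137; S = 30·(21 + 137)/2 = 2370.

2370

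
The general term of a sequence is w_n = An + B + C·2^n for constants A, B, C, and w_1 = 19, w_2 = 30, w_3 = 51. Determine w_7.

655

Write the equations: A + B + 2C = 19; 2A + B + 4C = 30; 3A + B + 8C = 51.
Subtracting the first from the second: A + 2C = 11.
Subtracting the second from the third: A + 4C = 21.
Solving: C = 5, A = 1, then B = 8.
Therefore w_7 = 7 + 8 + 5·128 = 655.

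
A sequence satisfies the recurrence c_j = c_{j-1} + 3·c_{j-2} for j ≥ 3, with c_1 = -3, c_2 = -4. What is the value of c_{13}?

Applying the relation repeatedly:
c_3 = -13, c_4 = -25, c_5 = -64, …, c_{10} = -3985, c_{11} = -9208, c_{12} = -21163, c_{13} = -48787.

-48787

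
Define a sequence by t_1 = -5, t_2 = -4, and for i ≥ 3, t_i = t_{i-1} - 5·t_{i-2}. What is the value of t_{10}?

Iterate the recurrence:
t_3 = 21; t_4 = 41; t_5 = -64; t_6 = -269; t_7 = 51; t_8 = 1396; t_9 = 1141; t_{10} = -5839.

-5839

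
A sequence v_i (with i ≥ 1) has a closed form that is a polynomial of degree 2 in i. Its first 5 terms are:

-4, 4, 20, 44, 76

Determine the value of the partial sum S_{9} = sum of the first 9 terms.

924

1st diffs: 8, 16, 24, 32.
2nd diffs: 8, 8, 8 (constant).
Newton forward-difference form: v_i = -4 + 8·C(i-1,1) + 8·C(i-1,2).
Continuing: 116, 164, 220, 284.
Summing i = 1..9 (9 terms) gives 924.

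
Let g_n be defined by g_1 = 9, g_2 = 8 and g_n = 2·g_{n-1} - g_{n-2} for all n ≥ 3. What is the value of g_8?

2

Iterate the recurrence:
g_3 = 7  g_4 = 6  g_5 = 5  g_6 = 4  g_7 = 3  g_8 = 2.
(Characteristic roots are 1 and 1.)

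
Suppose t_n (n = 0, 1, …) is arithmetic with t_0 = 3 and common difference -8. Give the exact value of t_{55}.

t_n = 3 + (n - 0)·(-8).
t_{55} = 3 + 55·(-8) = -437.

-437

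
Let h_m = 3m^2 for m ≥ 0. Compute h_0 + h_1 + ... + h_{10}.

1155

Over m = 0..10: Σm = 55, Σm² = 385.
Total = (3)·385 = 1155.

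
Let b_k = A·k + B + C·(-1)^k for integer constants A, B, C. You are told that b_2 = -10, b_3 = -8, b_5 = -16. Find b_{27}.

-104

Plug in k = 2, 3, 5: 2A + B + C = -10; 3A + B - C = -8; 5A + B - C = -16.
Subtracting the first from the second: A - 2C = 2.
Subtracting the second from the third: 2A = -8.
Solving: C = -3, A = -4, then B = 1.
Hence b_{27} = -4·27 + 1 + (-3)·(-1) = -104.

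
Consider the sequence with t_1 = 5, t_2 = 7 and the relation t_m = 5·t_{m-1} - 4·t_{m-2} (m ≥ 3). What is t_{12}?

Iterate the recurrence:
t_3 = 15  t_4 = 47  t_5 = 175  t_6 = 687  t_7 = 2735  t_8 = 10927  t_9 = 43695  t_{10} = 174767  t_{11} = 699055  t_{12} = 2796207.
(Characteristic roots are 4 and 1.)

2796207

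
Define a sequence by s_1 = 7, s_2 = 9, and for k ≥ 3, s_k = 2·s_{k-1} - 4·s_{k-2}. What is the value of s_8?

576

Iterate the recurrence:
s_3 = -10, s_4 = -56, s_5 = -72, s_6 = 80, s_7 = 448, s_8 = 576.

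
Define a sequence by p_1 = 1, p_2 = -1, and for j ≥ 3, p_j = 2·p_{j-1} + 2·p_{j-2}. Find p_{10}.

-656

Step forward from the initial values:
p_3 = 0; p_4 = -2; p_5 = -4; p_6 = -12; p_7 = -32; p_8 = -88; p_9 = -240; p_{10} = -656.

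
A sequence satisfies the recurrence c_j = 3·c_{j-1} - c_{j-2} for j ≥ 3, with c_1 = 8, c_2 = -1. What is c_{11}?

Applying the relation repeatedly:
c_3 = -11  c_4 = -32  c_5 = -85  c_6 = -223  c_7 = -584  c_8 = -1529  c_9 = -4003  c_{10} = -10480  c_{11} = -27437.

-27437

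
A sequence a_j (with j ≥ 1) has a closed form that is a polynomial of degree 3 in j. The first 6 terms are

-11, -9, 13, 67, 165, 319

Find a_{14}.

1st diffs: 2, 22, 54, 98, 154.
2nd diffs: 20, 32, 44, 56.
3rd diffs: 12, 12, 12 (constant).
So a_j = 2j^3 - 2j^2 - 6j - 5.
Evaluating at j = 14 gives a_{14} = 5007.

5007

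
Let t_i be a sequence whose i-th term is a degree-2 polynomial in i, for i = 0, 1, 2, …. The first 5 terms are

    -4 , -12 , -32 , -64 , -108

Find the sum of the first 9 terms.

1st diffs: -8, -20, -32, -44.
2nd diffs: -12, -12, -12 (constant).
So t_i = -6i^2 - 2i - 4.
Continuing: -164, -232, -312, -404.
Summing i = 0..8 (9 terms) gives -1332.

-1332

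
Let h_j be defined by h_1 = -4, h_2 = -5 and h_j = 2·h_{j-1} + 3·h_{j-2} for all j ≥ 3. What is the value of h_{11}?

-132862

Applying the relation repeatedly:
h_3 = -22, h_4 = -59, h_5 = -184, h_6 = -545, h_7 = -1642, h_8 = -4919, h_9 = -14764, h_{10} = -44285, h_{11} = -132862.
(Characteristic roots are 3 and -1.)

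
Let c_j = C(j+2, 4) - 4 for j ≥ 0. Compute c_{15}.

2376

C(17, 4) = 2380, so c_{15} = 2376.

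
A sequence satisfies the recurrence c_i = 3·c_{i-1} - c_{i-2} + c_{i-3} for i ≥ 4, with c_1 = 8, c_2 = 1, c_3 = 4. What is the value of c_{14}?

c_4 = 19  c_5 = 54  c_6 = 147  …  c_{11} = 23896  c_{12} = 66175  c_{13} = 183258  c_{14} = 507495.

507495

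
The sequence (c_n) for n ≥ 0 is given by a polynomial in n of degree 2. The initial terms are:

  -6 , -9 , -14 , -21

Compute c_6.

-54

1st diffs: -3, -5, -7.
2nd diffs: -2, -2 (constant).
Newton forward-difference form: c_n = -6 + (-3)·C(n,1) + (-2)·C(n,2).
At n = 6: n = 6, so c_6 = -6 - 18 - 30 = -54.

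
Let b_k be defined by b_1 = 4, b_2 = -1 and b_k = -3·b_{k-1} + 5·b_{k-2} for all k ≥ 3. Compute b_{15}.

555576863

b_3 = 23  b_4 = -74  b_5 = 337  …  b_{12} = -7538729  b_{13} = 31606852  b_{14} = -132514201  b_{15} = 555576863.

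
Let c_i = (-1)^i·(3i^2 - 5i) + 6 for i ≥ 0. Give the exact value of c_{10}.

(-1)^10 = 1; 3i^2 - 5i at i=10 is 250; so c_{10} = 256.

256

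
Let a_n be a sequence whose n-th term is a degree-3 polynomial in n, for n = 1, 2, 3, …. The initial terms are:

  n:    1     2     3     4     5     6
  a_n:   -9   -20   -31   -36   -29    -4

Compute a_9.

239

1st diffs: -11, -11, -5, 7, 25.
2nd diffs: 0, 6, 12, 18.
3rd diffs: 6, 6, 6 (constant).
Newton forward-difference form: a_n = -9 + (-11)·C(n-1,1) + 6·C(n-1,3).
At n = 9: n-1 = 8, so a_9 = -9 - 88 + 336 = 239.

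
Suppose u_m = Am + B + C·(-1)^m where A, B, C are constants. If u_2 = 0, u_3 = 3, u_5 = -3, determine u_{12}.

At m = 2, 3, 5: 2A + B + C = 0; 3A + B - C = 3; 5A + B - C = -3.
Subtracting the first from the second: A - 2C = 3.
Subtracting the second from the third: 2A = -6.
Solving: C = -3, A = -3, then B = 9.
So u_m = -3·m + 9 + (-3)·(-1)^m; at m=12 this is -30.

-30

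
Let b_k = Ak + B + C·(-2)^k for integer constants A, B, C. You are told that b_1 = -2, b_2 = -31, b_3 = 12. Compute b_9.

1998

At k = 1, 2, 3: A + B - 2C = -2; 2A + B + 4C = -31; 3A + B - 8C = 12.
Subtracting the first from the second: A + 6C = -29.
Subtracting the second from the third: A - 12C = 43.
Solving: C = -4, A = -5, then B = -5.
So b_k = -5·k + (-5) + (-4)·(-2)^k; at k=9 this is 1998.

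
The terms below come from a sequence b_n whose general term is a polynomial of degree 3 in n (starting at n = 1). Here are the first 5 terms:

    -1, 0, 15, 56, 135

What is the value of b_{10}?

1520

1st diffs: 1, 15, 41, 79.
2nd diffs: 14, 26, 38.
3rd diffs: 12, 12 (constant).
Newton forward-difference form: b_n = -1 + 1·C(n-1,1) + 14·C(n-1,2) + 12·C(n-1,3).
At n = 10: n-1 = 9, so b_{10} = -1 + 9 + 504 + 1008 = 1520.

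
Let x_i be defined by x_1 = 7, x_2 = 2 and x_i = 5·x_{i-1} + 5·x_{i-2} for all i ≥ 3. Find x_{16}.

Applying the relation repeatedly:
x_3 = 45, x_4 = 235, x_5 = 1400, …, x_{13} = 1926859375, x_{14} = 11280031250, x_{15} = 66034453125, x_{16} = 386572421875.

386572421875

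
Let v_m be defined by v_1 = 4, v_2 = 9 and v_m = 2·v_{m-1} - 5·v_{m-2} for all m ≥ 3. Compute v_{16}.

-776669

Iterate the recurrence:
v_3 = -2; v_4 = -49; v_5 = -88; …; v_{13} = 72752; v_{14} = 49149; v_{15} = -265462; v_{16} = -776669.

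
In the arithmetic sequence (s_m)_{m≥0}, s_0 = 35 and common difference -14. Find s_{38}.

s_m = 35 + (m - 0)·(-14).
s_{38} = 35 + 38·(-14) = -497.

-497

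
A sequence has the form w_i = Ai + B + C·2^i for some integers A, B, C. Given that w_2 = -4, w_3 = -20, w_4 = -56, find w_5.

Write the equations: 2A + B + 4C = -4; 3A + B + 8C = -20; 4A + B + 16C = -56.
Subtracting the first from the second: A + 4C = -16.
Subtracting the second from the third: A + 8C = -36.
Solving: C = -5, A = 4, then B = 8.
Hence w_5 = 4·5 + 8 + (-5)·32 = -132.

-132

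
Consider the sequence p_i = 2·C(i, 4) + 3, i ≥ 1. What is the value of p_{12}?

C(12, 4) = 495, so p_{12} = 993.

993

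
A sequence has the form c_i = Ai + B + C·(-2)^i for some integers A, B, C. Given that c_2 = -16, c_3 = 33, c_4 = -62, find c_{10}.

Write the equations: 2A + B + 4C = -16; 3A + B - 8C = 33; 4A + B + 16C = -62.
Subtracting the first from the second: A - 12C = 49.
Subtracting the second from the third: A + 24C = -95.
Solving: C = -4, A = 1, then B = -2.
Hence c_{10} = 1·10 + (-2) + (-4)·1024 = -4088.

-4088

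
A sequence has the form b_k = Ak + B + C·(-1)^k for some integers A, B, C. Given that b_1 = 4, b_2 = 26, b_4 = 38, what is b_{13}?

76

The three given values yield: A + B - C = 4; 2A + B + C = 26; 4A + B + C = 38.
Subtracting the first from the second: A + 2C = 22.
Subtracting the second from the third: 2A = 12.
Solving: C = 8, A = 6, then B = 6.
So b_k = 6·k + 6 + 8·(-1)^k; at k=13 this is 76.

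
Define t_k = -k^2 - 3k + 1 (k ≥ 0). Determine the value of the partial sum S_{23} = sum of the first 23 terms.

-4531

Over k = 0..22: Σk = 253, Σk² = 3795.
Total = (-1)·3795 + (-3)·253 + (1)·23 = -4531.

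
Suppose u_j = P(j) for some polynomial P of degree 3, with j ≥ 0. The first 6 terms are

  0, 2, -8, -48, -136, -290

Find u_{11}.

1st diffs: 2, -10, -40, -88, -154.
2nd diffs: -12, -30, -48, -66.
3rd diffs: -18, -18, -18 (constant).
So u_j = -3j^3 + 3j^2 + 2j.
Evaluating at j = 11 gives u_{11} = -3608.

-3608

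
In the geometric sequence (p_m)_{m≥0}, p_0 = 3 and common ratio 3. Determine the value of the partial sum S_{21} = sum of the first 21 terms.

15690529803

p_m = 3·3^(m-0).
S = 3·(3^21 - 1)/(3 - 1) = 3·(10460353203 - 1)/(2) = 15690529803.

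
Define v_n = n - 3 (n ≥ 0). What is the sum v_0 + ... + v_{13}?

Over n = 0..13: Σn = 91.
Total = (1)·91 + (-3)·14 = 49.

49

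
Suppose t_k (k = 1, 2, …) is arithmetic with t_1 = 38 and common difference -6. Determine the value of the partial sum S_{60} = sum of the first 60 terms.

-8340

t_k = 38 + (k - 1)·(-6).
t_{60} = -316; S = 60·(38 + (-316))/2 = -8340.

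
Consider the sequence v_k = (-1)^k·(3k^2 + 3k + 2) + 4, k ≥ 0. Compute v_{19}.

(-1)^19 = -1; 3k^2 + 3k + 2 at k=19 is 1142; so v_{19} = -1138.

-1138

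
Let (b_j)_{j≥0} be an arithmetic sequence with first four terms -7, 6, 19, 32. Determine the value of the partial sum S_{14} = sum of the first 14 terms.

Common difference d = 13.
b_j = -7 + (j - 0)·13.
b_{13} = 162; S = 14·(-7 + 162)/2 = 1085.

1085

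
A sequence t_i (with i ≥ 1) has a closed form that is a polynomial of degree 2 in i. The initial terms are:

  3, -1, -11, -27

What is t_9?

1st diffs: -4, -10, -16.
2nd diffs: -6, -6 (constant).
Newton forward-difference form: t_i = 3 + (-4)·C(i-1,1) + (-6)·C(i-1,2).
At i = 9: i-1 = 8, so t_9 = 3 - 32 - 168 = -197.

-197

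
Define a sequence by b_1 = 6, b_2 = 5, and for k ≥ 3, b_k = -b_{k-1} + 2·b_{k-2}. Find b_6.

Applying the relation repeatedly:
b_3 = 7, b_4 = 3, b_5 = 11, b_6 = -5.
(Characteristic roots are 1 and -2.)

-5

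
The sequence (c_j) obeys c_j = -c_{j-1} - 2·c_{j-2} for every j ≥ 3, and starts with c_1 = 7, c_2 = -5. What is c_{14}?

Iterate the recurrence:
c_3 = -9  c_4 = 19  c_5 = -1  …  c_{11} = 183  c_{12} = -269  c_{13} = -97  c_{14} = 635.

635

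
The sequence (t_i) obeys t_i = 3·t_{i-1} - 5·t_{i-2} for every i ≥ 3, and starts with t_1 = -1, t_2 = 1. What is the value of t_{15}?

-140392

t_3 = 8, t_4 = 19, t_5 = 17, …, t_{12} = 9244, t_{13} = -433, t_{14} = -47519, t_{15} = -140392.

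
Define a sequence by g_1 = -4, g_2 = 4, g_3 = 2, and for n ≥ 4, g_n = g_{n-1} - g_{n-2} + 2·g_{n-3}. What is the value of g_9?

2

g_4 = -10, g_5 = -4, g_6 = 10, g_7 = -6, g_8 = -24, g_9 = 2.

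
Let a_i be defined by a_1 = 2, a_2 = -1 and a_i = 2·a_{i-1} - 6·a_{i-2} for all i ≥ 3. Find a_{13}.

Compute successive terms:
a_3 = -14;  a_4 = -22;  a_5 = 40;  …;  a_{10} = -400;  a_{11} = 16672;  a_{12} = 35744;  a_{13} = -28544.

-28544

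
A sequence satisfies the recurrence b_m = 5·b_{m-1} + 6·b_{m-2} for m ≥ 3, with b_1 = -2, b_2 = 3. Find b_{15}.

b_3 = 3  b_4 = 33  b_5 = 183  …  b_{12} = 51828153  b_{13} = 310968903  b_{14} = 1865813433  b_{15} = 11194880583.
(Characteristic roots are 6 and -1.)

11194880583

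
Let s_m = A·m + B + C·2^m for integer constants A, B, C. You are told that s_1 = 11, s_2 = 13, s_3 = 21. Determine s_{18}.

Write the equations: A + B + 2C = 11; 2A + B + 4C = 13; 3A + B + 8C = 21.
Subtracting the first from the second: A + 2C = 2.
Subtracting the second from the third: A + 4C = 8.
Solving: C = 3, A = -4, then B = 9.
Hence s_{18} = -4·18 + 9 + 3·262144 = 786369.

786369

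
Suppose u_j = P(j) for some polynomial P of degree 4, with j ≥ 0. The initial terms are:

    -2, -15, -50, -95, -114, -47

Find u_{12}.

1st diffs: -13, -35, -45, -19, 67.
2nd diffs: -22, -10, 26, 86.
3rd diffs: 12, 36, 60.
4th diffs: 24, 24 (constant).
So u_j = j^4 - 4j^3 - 6j^2 - 4j - 2.
Evaluating at j = 12 gives u_{12} = 12910.

12910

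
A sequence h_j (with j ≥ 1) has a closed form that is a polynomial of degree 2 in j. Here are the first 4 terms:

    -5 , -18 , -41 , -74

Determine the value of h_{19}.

1st diffs: -13, -23, -33.
2nd diffs: -10, -10 (constant).
Newton forward-difference form: h_j = -5 + (-13)·C(j-1,1) + (-10)·C(j-1,2).
At j = 19: j-1 = 18, so h_{19} = -5 - 234 - 1530 = -1769.

-1769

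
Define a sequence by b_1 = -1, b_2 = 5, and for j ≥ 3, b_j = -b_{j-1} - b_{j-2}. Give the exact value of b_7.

Step forward from the initial values:
b_3 = -4;  b_4 = -1;  b_5 = 5;  b_6 = -4;  b_7 = -1.

-1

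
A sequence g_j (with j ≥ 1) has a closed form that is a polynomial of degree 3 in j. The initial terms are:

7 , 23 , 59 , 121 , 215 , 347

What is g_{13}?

2839

1st diffs: 16, 36, 62, 94, 132.
2nd diffs: 20, 26, 32, 38.
3rd diffs: 6, 6, 6 (constant).
Newton forward-difference form: g_j = 7 + 16·C(j-1,1) + 20·C(j-1,2) + 6·C(j-1,3).
At j = 13: j-1 = 12, so g_{13} = 7 + 192 + 1320 + 1320 = 2839.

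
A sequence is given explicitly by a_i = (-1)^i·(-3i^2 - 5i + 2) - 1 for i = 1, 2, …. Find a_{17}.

(-1)^17 = -1; -3i^2 - 5i + 2 at i=17 is -950; so a_{17} = 949.

949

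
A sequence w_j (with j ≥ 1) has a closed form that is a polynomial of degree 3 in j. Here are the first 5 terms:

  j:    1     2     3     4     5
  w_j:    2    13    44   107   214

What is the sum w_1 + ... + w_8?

1st diffs: 11, 31, 63, 107.
2nd diffs: 20, 32, 44.
3rd diffs: 12, 12 (constant).
So w_j = 2j^3 - 2j^2 + 3j - 1.
Continuing: 377, 608, 919.
Summing j = 1..8 (8 terms) gives 2284.

2284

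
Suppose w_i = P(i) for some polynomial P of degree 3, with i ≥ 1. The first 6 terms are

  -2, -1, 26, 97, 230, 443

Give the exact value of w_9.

1742

1st diffs: 1, 27, 71, 133, 213.
2nd diffs: 26, 44, 62, 80.
3rd diffs: 18, 18, 18 (constant).
Newton forward-difference form: w_i = -2 + 1·C(i-1,1) + 26·C(i-1,2) + 18·C(i-1,3).
At i = 9: i-1 = 8, so w_9 = -2 + 8 + 728 + 1008 = 1742.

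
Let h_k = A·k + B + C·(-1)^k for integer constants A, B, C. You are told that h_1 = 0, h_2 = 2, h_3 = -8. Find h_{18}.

-62

Write the equations: A + B - C = 0; 2A + B + C = 2; 3A + B - C = -8.
Subtracting the first from the second: A + 2C = 2.
Subtracting the second from the third: A - 2C = -10.
Solving: C = 3, A = -4, then B = 7.
Therefore h_{18} = -72 + 7 + 3·1 = -62.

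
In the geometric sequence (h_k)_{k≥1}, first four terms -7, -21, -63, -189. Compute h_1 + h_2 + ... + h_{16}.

Common ratio r = 3.
h_k = (-7)·3^(k-1).
S = (-7)·(3^16 - 1)/(3 - 1) = (-7)·(43046721 - 1)/(2) = -150663520.

-150663520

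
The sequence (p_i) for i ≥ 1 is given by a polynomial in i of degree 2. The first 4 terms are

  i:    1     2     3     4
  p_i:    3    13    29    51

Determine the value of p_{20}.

1219

1st diffs: 10, 16, 22.
2nd diffs: 6, 6 (constant).
So p_i = 3i^2 + i - 1.
Evaluating at i = 20 gives p_{20} = 1219.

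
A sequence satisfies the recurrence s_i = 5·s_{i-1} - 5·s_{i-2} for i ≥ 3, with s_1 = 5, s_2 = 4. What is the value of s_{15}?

-85703125

Compute successive terms:
s_3 = -5;  s_4 = -45;  s_5 = -200;  …;  s_{12} = -1809375;  s_{13} = -6546875;  s_{14} = -23687500;  s_{15} = -85703125.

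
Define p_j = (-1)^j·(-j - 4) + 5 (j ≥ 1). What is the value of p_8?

-7

(-1)^8 = 1; -j - 4 at j=8 is -12; so p_8 = -7.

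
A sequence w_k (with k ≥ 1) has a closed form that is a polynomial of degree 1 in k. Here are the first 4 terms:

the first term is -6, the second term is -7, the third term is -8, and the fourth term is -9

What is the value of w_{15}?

1st diffs: -1, -1, -1 (constant).
So w_k = -k - 5.
Evaluating at k = 15 gives w_{15} = -20.

-20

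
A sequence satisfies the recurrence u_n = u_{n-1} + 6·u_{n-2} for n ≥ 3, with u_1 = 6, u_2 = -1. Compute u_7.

1847

Applying the relation repeatedly:
u_3 = 35; u_4 = 29; u_5 = 239; u_6 = 413; u_7 = 1847.
(Characteristic roots are 3 and -2.)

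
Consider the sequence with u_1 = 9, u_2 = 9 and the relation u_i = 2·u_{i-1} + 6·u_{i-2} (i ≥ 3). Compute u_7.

10656

Compute successive terms:
u_3 = 72  u_4 = 198  u_5 = 828  u_6 = 2844  u_7 = 10656.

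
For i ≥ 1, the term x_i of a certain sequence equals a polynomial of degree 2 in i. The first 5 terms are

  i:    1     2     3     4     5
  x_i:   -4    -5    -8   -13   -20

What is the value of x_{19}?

-328

1st diffs: -1, -3, -5, -7.
2nd diffs: -2, -2, -2 (constant).
Newton forward-difference form: x_i = -4 + (-1)·C(i-1,1) + (-2)·C(i-1,2).
At i = 19: i-1 = 18, so x_{19} = -4 - 18 - 306 = -328.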